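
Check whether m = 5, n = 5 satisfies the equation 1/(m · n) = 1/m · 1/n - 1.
Substituting m = 5, n = 5:

LHS = 1/(5 · 5) = 1/25
RHS = 1/5 · 1/5 - 1 = -24/25

LHS ≠ RHS, so the equation does not hold at this point.

Answer: Fails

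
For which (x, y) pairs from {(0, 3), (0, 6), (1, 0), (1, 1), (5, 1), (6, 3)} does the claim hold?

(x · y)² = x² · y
(0, 3), (0, 6), (1, 0), (1, 1), (5, 1)

Testing each pair:
(0, 3): LHS = 0, RHS = 0 → holds
(0, 6): LHS = 0, RHS = 0 → holds
(1, 0): LHS = 0, RHS = 0 → holds
(1, 1): LHS = 1, RHS = 1 → holds
(5, 1): LHS = 25, RHS = 25 → holds
(6, 3): LHS = 324, RHS = 108 → fails

5 of 6 pairs satisfy the claim.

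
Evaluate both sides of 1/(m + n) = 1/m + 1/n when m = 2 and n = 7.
LHS = 1/(2 + 7) = 1/9
RHS = 1/2 + 1/7 = 9/14

LHS ≠ RHS, so the equation does not hold here.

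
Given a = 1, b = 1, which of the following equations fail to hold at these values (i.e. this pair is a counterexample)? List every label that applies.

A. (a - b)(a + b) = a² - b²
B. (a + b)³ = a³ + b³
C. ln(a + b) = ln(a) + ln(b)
B, C

Evaluating each claim at the given values:
A. LHS = 0, RHS = 0 → holds here (LHS = RHS)
B. LHS = 8, RHS = 2 → fails here (LHS ≠ RHS)
C. LHS = ln(2) ≈ 0.6931, RHS = 0 → fails here (LHS ≠ RHS)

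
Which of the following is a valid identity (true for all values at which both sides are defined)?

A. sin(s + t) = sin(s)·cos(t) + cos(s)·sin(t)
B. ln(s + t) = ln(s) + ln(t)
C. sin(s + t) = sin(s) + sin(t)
A: holds — e.g. at (1, 5), both sides equal sin(6) ≈ -0.2794.
B: fails at (3, 3) — LHS = ln(6) ≈ 1.792, RHS = 2·ln(3) ≈ 2.197.
C: fails at (5, 8) — LHS = sin(13) ≈ 0.4202, RHS = sin(5) + sin(8) ≈ 0.03043.

Answer: A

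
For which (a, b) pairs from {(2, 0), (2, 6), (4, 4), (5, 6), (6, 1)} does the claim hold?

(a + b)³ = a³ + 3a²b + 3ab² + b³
Testing each pair:
(2, 0): LHS = 8, RHS = 8 → holds
(2, 6): LHS = 512, RHS = 512 → holds
(4, 4): LHS = 512, RHS = 512 → holds
(5, 6): LHS = 1331, RHS = 1331 → holds
(6, 1): LHS = 343, RHS = 343 → holds

Every pair satisfies the claim.

Answer: All pairs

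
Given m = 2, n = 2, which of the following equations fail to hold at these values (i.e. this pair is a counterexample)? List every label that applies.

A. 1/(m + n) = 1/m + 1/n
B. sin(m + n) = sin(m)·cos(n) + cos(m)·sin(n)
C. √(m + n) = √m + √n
A, C

Evaluating each claim at the given values:
A. LHS = 1/4, RHS = 1 → fails here (LHS ≠ RHS)
B. LHS = sin(4) ≈ -0.7568, RHS = 2·sin(2)·cos(2) ≈ -0.7568 → holds here (LHS = RHS)
C. LHS = 2, RHS = 2·√(2) ≈ 2.828 → fails here (LHS ≠ RHS)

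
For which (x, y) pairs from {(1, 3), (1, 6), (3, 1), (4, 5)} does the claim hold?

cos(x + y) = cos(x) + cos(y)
None

Testing each pair:
(1, 3): LHS = cos(4) ≈ -0.6536, RHS = cos(3) + cos(1) ≈ -0.4497 → fails
(1, 6): LHS = cos(7) ≈ 0.7539, RHS = cos(1) + cos(6) ≈ 1.5 → fails
(3, 1): LHS = cos(4) ≈ -0.6536, RHS = cos(3) + cos(1) ≈ -0.4497 → fails
(4, 5): LHS = cos(9) ≈ -0.9111, RHS = cos(4) + cos(5) ≈ -0.37 → fails

No pair satisfies the claim.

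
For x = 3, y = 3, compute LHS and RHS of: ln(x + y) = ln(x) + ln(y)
LHS = ln(3 + 3) = ln(6) ≈ 1.792
RHS = ln(3) + ln(3) = 2·ln(3) ≈ 2.197

LHS ≠ RHS (they differ by about 0.4055), so the equation does not hold here.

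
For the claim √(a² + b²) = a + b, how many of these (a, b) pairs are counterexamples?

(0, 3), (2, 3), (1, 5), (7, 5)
3

Testing each pair:
(0, 3): LHS = 3, RHS = 3 → satisfies claim
(2, 3): LHS = √(13) ≈ 3.606, RHS = 5 → counterexample
(1, 5): LHS = √(26) ≈ 5.099, RHS = 6 → counterexample
(7, 5): LHS = √(74) ≈ 8.602, RHS = 12 → counterexample

That makes 3 counterexamples.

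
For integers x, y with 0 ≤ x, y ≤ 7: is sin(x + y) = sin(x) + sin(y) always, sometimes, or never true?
Sometimes true

It holds at (x, y) = (0, 3) (both sides equal sin(3) ≈ 0.1411), but fails at (x, y) = (4, 7) (LHS = sin(11) ≈ -1, RHS = sin(4) + sin(7) ≈ -0.09982).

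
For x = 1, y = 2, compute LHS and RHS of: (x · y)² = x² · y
LHS = (1 · 2)² = 4
RHS = 1² · 2 = 2

LHS ≠ RHS, so the equation does not hold here.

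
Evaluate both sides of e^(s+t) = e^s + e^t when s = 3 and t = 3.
LHS = e^(3+3) = e^6 ≈ 403.4
RHS = e^3 + e^3 = 2·e^3 ≈ 40.17

LHS ≠ RHS (they differ by about 363.3), so the equation does not hold here.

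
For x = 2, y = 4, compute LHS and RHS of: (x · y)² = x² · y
LHS = (2 · 4)² = 64
RHS = 2² · 4 = 16

LHS ≠ RHS, so the equation does not hold here.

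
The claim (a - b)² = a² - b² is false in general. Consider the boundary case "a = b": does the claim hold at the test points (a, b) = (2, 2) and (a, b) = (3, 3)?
Yes, holds at both test points

At (2, 2): LHS = 0, RHS = 0 → equal
At (3, 3): LHS = 0, RHS = 0 → equal

So the claim does hold at both of these boundary points, even though it is not an identity.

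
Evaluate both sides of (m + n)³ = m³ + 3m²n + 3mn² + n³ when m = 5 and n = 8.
LHS = (5 + 8)³ = 2197
RHS = 5³ + 3·5²·8 + 3·5·8² + 8³ = 2197

LHS = RHS: the two sides agree.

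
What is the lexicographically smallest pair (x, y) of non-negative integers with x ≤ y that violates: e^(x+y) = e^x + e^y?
Substituting (0, 0) into the claim:
LHS = e^(0+0) = 1
RHS = e^0 + e^0 = 2

Since LHS ≠ RHS, this pair disproves the claim, and no lexicographically smaller pair (x ≤ y, non-negative integers) does.

For instance (1, 5) is also a counterexample (LHS = e^6 ≈ 403.4, RHS = e + e^5 ≈ 151.1), but it's lexicographically larger.

Answer: (x, y) = (0, 0)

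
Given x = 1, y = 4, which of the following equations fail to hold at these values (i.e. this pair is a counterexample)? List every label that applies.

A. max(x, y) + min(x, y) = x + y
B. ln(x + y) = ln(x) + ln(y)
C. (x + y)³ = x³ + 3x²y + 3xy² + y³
Evaluating each claim at the given values:
A. LHS = 5, RHS = 5 → holds here (LHS = RHS)
B. LHS = ln(5) ≈ 1.609, RHS = ln(4) ≈ 1.386 → fails here (LHS ≠ RHS)
C. LHS = 125, RHS = 125 → holds here (LHS = RHS)

Answer: B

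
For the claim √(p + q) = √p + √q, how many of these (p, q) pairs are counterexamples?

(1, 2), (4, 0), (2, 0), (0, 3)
Testing each pair:
(1, 2): LHS = √(3) ≈ 1.732, RHS = 1 + √(2) ≈ 2.414 → counterexample
(4, 0): LHS = 2, RHS = 2 → satisfies claim
(2, 0): LHS = √(2) ≈ 1.414, RHS = √(2) ≈ 1.414 → satisfies claim
(0, 3): LHS = √(3) ≈ 1.732, RHS = √(3) ≈ 1.732 → satisfies claim

That makes 1 counterexample.

Answer: 1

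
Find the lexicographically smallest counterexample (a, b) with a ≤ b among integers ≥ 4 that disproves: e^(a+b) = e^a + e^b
(a, b) = (4, 4)

Substituting (4, 4) into the claim:
LHS = e^(4+4) = e^8 ≈ 2981
RHS = e^4 + e^4 = 2·e^4 ≈ 109.2

Since LHS ≠ RHS, this pair disproves the claim, and no lexicographically smaller pair (a ≤ b, integers ≥ 4) does.

For instance (6, 7) is also a counterexample (LHS = e^13 ≈ 442413.4, RHS = e^6 + e^7 ≈ 1500), but it's lexicographically larger.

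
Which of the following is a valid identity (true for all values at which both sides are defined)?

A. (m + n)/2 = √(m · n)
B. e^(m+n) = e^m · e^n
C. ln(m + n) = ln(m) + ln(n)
B

A: fails at (2, 7) — LHS = 9/2, RHS = √(14) ≈ 3.742.
B: holds — e.g. at (2, 7), both sides equal e^9 ≈ 8103.
C: fails at (1, 1) — LHS = ln(2) ≈ 0.6931, RHS = 0.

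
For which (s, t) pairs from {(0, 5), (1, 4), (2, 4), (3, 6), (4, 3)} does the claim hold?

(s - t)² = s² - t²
Testing each pair:
(0, 5): LHS = 25, RHS = -25 → fails
(1, 4): LHS = 9, RHS = -15 → fails
(2, 4): LHS = 4, RHS = -12 → fails
(3, 6): LHS = 9, RHS = -27 → fails
(4, 3): LHS = 1, RHS = 7 → fails

No pair satisfies the claim.

Answer: None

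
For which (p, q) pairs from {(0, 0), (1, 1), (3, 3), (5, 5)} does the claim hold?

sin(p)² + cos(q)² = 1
All pairs

Testing each pair:
(0, 0): LHS = 1, RHS = 1 → holds
(1, 1): LHS = cos(1)² + sin(1)² = 1, RHS = 1 → holds
(3, 3): LHS = sin(3)² + cos(3)² = 1, RHS = 1 → holds
(5, 5): LHS = cos(5)² + sin(5)² = 1, RHS = 1 → holds

Every pair satisfies the claim.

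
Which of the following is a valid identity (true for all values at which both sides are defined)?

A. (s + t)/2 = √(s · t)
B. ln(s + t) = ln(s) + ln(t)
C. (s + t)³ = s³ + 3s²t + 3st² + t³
A: fails at (1, 5) — LHS = 3, RHS = √(5) ≈ 2.236.
B: fails at (3, 7) — LHS = ln(10) ≈ 2.303, RHS = ln(3) + ln(7) ≈ 3.045.
C: holds — e.g. at (3, 3), both sides equal 216.

Answer: C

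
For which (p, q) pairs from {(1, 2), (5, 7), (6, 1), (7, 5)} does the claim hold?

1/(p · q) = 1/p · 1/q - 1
Testing each pair:
(1, 2): LHS = 1/2, RHS = -1/2 → fails
(5, 7): LHS = 1/35, RHS = -34/35 → fails
(6, 1): LHS = 1/6, RHS = -5/6 → fails
(7, 5): LHS = 1/35, RHS = -34/35 → fails

No pair satisfies the claim.

Answer: None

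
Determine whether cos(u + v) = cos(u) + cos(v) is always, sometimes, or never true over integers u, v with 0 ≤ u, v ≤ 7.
Never true

The claim fails for every pair in the range. For instance at (u, v) = (7, 3): LHS = cos(10) ≈ -0.8391, RHS = cos(3) + cos(7) ≈ -0.2361.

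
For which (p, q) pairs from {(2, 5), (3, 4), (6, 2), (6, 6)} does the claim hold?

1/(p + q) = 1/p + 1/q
None

Testing each pair:
(2, 5): LHS = 1/7, RHS = 7/10 → fails
(3, 4): LHS = 1/7, RHS = 7/12 → fails
(6, 2): LHS = 1/8, RHS = 2/3 → fails
(6, 6): LHS = 1/12, RHS = 1/3 → fails

No pair satisfies the claim.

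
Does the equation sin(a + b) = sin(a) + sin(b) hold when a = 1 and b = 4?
Fails

Substituting a = 1, b = 4:

LHS = sin(1 + 4) = sin(5) ≈ -0.9589
RHS = sin(1) + sin(4) ≈ 0.08467

LHS ≠ RHS, so the equation does not hold at this point.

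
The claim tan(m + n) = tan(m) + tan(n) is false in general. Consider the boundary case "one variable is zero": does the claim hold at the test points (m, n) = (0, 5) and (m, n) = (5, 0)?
Yes, holds at both test points

At (0, 5): LHS = tan(5) ≈ -3.381, RHS = tan(5) ≈ -3.381 → equal
At (5, 0): LHS = tan(5) ≈ -3.381, RHS = tan(5) ≈ -3.381 → equal

So the claim does hold at both of these boundary points, even though it is not an identity.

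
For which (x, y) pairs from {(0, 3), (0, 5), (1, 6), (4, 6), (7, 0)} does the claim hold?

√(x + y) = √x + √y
Testing each pair:
(0, 3): LHS = √(3) ≈ 1.732, RHS = √(3) ≈ 1.732 → holds
(0, 5): LHS = √(5) ≈ 2.236, RHS = √(5) ≈ 2.236 → holds
(1, 6): LHS = √(7) ≈ 2.646, RHS = 1 + √(6) ≈ 3.449 → fails
(4, 6): LHS = √(10) ≈ 3.162, RHS = 2 + √(6) ≈ 4.449 → fails
(7, 0): LHS = √(7) ≈ 2.646, RHS = √(7) ≈ 2.646 → holds

3 of 5 pairs satisfy the claim.

Answer: (0, 3), (0, 5), (7, 0)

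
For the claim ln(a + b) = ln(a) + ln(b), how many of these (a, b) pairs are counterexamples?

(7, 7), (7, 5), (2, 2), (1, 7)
3

Testing each pair:
(7, 7): LHS = ln(14) ≈ 2.639, RHS = 2·ln(7) ≈ 3.892 → counterexample
(7, 5): LHS = ln(12) ≈ 2.485, RHS = ln(5) + ln(7) ≈ 3.555 → counterexample
(2, 2): LHS = ln(4) ≈ 1.386, RHS = 2·ln(2) ≈ 1.386 → satisfies claim
(1, 7): LHS = ln(8) ≈ 2.079, RHS = ln(7) ≈ 1.946 → counterexample

That makes 3 counterexamples.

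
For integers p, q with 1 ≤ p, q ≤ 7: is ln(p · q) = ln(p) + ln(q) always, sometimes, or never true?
The identity holds for every pair in the range. For instance at (p, q) = (6, 7): both sides equal ln(42) ≈ 3.738.

Answer: Always true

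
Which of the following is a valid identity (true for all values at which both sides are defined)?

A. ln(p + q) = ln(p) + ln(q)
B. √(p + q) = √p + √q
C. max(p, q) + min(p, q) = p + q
C

A: fails at (3, 4) — LHS = ln(7) ≈ 1.946, RHS = ln(3) + ln(4) ≈ 2.485.
B: fails at (1, 2) — LHS = √(3) ≈ 1.732, RHS = 1 + √(2) ≈ 2.414.
C: holds — e.g. at (2, 3), both sides equal 5.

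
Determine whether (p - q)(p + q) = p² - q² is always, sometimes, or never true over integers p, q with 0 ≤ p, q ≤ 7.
The identity holds for every pair in the range. For instance at (p, q) = (4, 5): both sides equal -9.

Answer: Always true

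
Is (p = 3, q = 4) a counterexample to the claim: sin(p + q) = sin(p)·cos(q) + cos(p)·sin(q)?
Substituting p = 3, q = 4:
LHS = sin(3 + 4) = sin(7) ≈ 0.657
RHS = sin(3)·cos(4) + cos(3)·sin(4) = sin(3)·cos(4) + sin(4)·cos(3) ≈ 0.657

The sides agree, so this pair does not disprove the claim.

Answer: No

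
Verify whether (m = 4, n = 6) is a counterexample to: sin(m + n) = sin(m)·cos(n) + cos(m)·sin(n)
No

Substituting m = 4, n = 6:
LHS = sin(4 + 6) = sin(10) ≈ -0.544
RHS = sin(4)·cos(6) + cos(4)·sin(6) = sin(4)·cos(6) + sin(6)·cos(4) ≈ -0.544

The sides agree, so this pair does not disprove the claim.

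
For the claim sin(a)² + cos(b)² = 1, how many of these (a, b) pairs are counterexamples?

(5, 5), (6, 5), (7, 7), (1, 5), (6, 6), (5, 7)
Testing each pair:
(5, 5): LHS = cos(5)² + sin(5)² = 1, RHS = 1 → satisfies claim
(6, 5): LHS = sin(6)² + cos(5)² ≈ 0.1585, RHS = 1 → counterexample
(7, 7): LHS = sin(7)² + cos(7)² = 1, RHS = 1 → satisfies claim
(1, 5): LHS = cos(5)² + sin(1)² ≈ 0.7885, RHS = 1 → counterexample
(6, 6): LHS = sin(6)² + cos(6)² = 1, RHS = 1 → satisfies claim
(5, 7): LHS = cos(7)² + sin(5)² ≈ 1.488, RHS = 1 → counterexample

That makes 3 counterexamples.

Answer: 3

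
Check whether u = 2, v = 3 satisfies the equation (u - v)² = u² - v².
Substituting u = 2, v = 3:

LHS = (2 - 3)² = 1
RHS = 2² - 3² = -5

LHS ≠ RHS, so the equation does not hold at this point.

Answer: Fails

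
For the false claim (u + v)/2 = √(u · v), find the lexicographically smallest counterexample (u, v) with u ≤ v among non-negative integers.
At (0, 0): both sides equal 0, so it holds there.

Substituting (0, 1) into the claim:
LHS = (0 + 1)/2 = 1/2
RHS = √(0 · 1) = 0

Since LHS ≠ RHS, this pair disproves the claim, and no lexicographically smaller pair (u ≤ v, non-negative integers) does.

For instance (5, 6) is also a counterexample (LHS = 11/2, RHS = √(30) ≈ 5.477), but it's lexicographically larger.

Answer: (u, v) = (0, 1)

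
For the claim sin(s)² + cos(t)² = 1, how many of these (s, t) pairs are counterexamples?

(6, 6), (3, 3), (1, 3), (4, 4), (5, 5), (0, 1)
Testing each pair:
(6, 6): LHS = sin(6)² + cos(6)² = 1, RHS = 1 → satisfies claim
(3, 3): LHS = sin(3)² + cos(3)² = 1, RHS = 1 → satisfies claim
(1, 3): LHS = sin(1)² + cos(3)² ≈ 1.688, RHS = 1 → counterexample
(4, 4): LHS = cos(4)² + sin(4)² = 1, RHS = 1 → satisfies claim
(5, 5): LHS = cos(5)² + sin(5)² = 1, RHS = 1 → satisfies claim
(0, 1): LHS = cos(1)² ≈ 0.2919, RHS = 1 → counterexample

That makes 2 counterexamples.

Answer: 2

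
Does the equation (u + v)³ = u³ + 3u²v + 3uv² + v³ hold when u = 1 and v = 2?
Substituting u = 1, v = 2:

LHS = (1 + 2)³ = 27
RHS = 1³ + 3·1²·2 + 3·1·2² + 2³ = 27

LHS = RHS, so the equation holds at this point.

Answer: Holds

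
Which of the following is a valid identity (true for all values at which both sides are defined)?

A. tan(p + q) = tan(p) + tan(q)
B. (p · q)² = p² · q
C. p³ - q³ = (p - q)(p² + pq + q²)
C

A: fails at (3, 5) — LHS = tan(8) ≈ -6.8, RHS = tan(5) + tan(3) ≈ -3.523.
B: fails at (1, 2) — LHS = 4, RHS = 2.
C: holds — e.g. at (4, 5), both sides equal -61.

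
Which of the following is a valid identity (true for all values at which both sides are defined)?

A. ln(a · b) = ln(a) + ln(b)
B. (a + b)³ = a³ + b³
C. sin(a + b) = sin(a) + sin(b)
A: holds — e.g. at (5, 8), both sides equal ln(40) ≈ 3.689.
B: fails at (2, 2) — LHS = 64, RHS = 16.
C: fails at (1, 2) — LHS = sin(3) ≈ 0.1411, RHS = sin(1) + sin(2) ≈ 1.751.

Answer: A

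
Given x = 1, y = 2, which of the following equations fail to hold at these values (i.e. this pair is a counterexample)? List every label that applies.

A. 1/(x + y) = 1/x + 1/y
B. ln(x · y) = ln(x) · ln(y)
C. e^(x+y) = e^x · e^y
A, B

Evaluating each claim at the given values:
A. LHS = 1/3, RHS = 3/2 → fails here (LHS ≠ RHS)
B. LHS = ln(2) ≈ 0.6931, RHS = 0 → fails here (LHS ≠ RHS)
C. LHS = e^3 ≈ 20.09, RHS = e^3 ≈ 20.09 → holds here (LHS = RHS)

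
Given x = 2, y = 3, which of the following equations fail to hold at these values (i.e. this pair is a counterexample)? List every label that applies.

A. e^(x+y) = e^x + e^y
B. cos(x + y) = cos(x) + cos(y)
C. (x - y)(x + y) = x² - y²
A, B

Evaluating each claim at the given values:
A. LHS = e^5 ≈ 148.4, RHS = e^2 + e^3 ≈ 27.47 → fails here (LHS ≠ RHS)
B. LHS = cos(5) ≈ 0.2837, RHS = cos(3) + cos(2) ≈ -1.406 → fails here (LHS ≠ RHS)
C. LHS = -5, RHS = -5 → holds here (LHS = RHS)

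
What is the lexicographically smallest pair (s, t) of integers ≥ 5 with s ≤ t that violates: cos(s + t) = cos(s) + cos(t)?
Substituting (5, 5) into the claim:
LHS = cos(5 + 5) = cos(10) ≈ -0.8391
RHS = cos(5) + cos(5) = 2·cos(5) ≈ 0.5673

Since LHS ≠ RHS, this pair disproves the claim, and no lexicographically smaller pair (s ≤ t, integers ≥ 5) does.

For instance (5, 6) is also a counterexample (LHS = cos(11) ≈ 0.004426, RHS = cos(5) + cos(6) ≈ 1.244), but it's lexicographically larger.

Answer: (s, t) = (5, 5)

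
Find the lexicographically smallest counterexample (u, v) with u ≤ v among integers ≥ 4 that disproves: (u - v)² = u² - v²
Substituting (4, 5) into the claim:
LHS = (4 - 5)² = 1
RHS = 4² - 5² = -9

Since LHS ≠ RHS, this pair disproves the claim, and no lexicographically smaller pair (u ≤ v, integers ≥ 4) does.

For instance (5, 10) is also a counterexample (LHS = 25, RHS = -75), but it's lexicographically larger.

Answer: (u, v) = (4, 5)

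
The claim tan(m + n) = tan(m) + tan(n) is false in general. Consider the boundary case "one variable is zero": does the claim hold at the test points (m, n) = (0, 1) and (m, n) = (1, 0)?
At (0, 1): LHS = tan(1) ≈ 1.557, RHS = tan(1) ≈ 1.557 → equal
At (1, 0): LHS = tan(1) ≈ 1.557, RHS = tan(1) ≈ 1.557 → equal

So the claim does hold at both of these boundary points, even though it is not an identity.

Answer: Yes, holds at both test points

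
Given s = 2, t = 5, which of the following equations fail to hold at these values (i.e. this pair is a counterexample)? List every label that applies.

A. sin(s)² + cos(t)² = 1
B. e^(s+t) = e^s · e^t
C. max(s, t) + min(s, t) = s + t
A

Evaluating each claim at the given values:
A. LHS = cos(5)² + sin(2)² ≈ 0.9073, RHS = 1 → fails here (LHS ≠ RHS)
B. LHS = e^7 ≈ 1097, RHS = e^7 ≈ 1097 → holds here (LHS = RHS)
C. LHS = 7, RHS = 7 → holds here (LHS = RHS)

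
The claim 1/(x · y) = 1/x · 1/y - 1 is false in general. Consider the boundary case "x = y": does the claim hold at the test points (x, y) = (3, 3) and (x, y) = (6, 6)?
At (3, 3): LHS = 1/9 ≠ RHS = -8/9
At (6, 6): LHS = 1/36 ≠ RHS = -35/36

Answer: No, fails at both test points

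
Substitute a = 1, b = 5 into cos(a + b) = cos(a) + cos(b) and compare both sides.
LHS = cos(1 + 5) = cos(6) ≈ 0.9602
RHS = cos(1) + cos(5) ≈ 0.824

LHS ≠ RHS (they differ by about 0.1362), so the equation does not hold here.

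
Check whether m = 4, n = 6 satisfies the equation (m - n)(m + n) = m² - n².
Holds

Substituting m = 4, n = 6:

LHS = (4 - 6)(4 + 6) = -20
RHS = 4² - 6² = -20

LHS = RHS, so the equation holds at this point.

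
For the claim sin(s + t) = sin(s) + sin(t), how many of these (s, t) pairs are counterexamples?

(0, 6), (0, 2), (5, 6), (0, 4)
Testing each pair:
(0, 6): LHS = sin(6) ≈ -0.2794, RHS = sin(6) ≈ -0.2794 → satisfies claim
(0, 2): LHS = sin(2) ≈ 0.9093, RHS = sin(2) ≈ 0.9093 → satisfies claim
(5, 6): LHS = sin(11) ≈ -1, RHS = sin(5) + sin(6) ≈ -1.238 → counterexample
(0, 4): LHS = sin(4) ≈ -0.7568, RHS = sin(4) ≈ -0.7568 → satisfies claim

That makes 1 counterexample.

Answer: 1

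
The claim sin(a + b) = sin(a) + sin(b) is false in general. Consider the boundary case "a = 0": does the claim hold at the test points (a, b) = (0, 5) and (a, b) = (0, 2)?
At (0, 5): LHS = sin(5) ≈ -0.9589, RHS = sin(5) ≈ -0.9589 → equal
At (0, 2): LHS = sin(2) ≈ 0.9093, RHS = sin(2) ≈ 0.9093 → equal

So the claim does hold at both of these boundary points, even though it is not an identity.

Answer: Yes, holds at both test points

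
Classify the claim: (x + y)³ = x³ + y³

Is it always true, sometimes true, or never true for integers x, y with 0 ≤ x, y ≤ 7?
It holds at (x, y) = (0, 1) (both sides equal 1), but fails at (x, y) = (4, 3) (LHS = 343, RHS = 91).

Answer: Sometimes true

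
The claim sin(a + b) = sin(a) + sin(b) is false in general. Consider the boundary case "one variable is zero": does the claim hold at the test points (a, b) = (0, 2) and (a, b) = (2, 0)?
Yes, holds at both test points

At (0, 2): LHS = sin(2) ≈ 0.9093, RHS = sin(2) ≈ 0.9093 → equal
At (2, 0): LHS = sin(2) ≈ 0.9093, RHS = sin(2) ≈ 0.9093 → equal

So the claim does hold at both of these boundary points, even though it is not an identity.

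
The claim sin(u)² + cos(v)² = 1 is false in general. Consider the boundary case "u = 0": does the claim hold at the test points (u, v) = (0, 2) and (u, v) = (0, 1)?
No, fails at both test points

At (0, 2): LHS = cos(2)² ≈ 0.1732 ≠ RHS = 1
At (0, 1): LHS = cos(1)² ≈ 0.2919 ≠ RHS = 1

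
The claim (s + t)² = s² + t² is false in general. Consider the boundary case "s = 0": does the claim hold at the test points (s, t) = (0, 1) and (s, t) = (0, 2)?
At (0, 1): LHS = 1, RHS = 1 → equal
At (0, 2): LHS = 4, RHS = 4 → equal

So the claim does hold at both of these boundary points, even though it is not an identity.

Answer: Yes, holds at both test points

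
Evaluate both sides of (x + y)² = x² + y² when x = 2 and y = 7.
LHS = (2 + 7)² = 81
RHS = 2² + 7² = 53

LHS ≠ RHS, so the equation does not hold here.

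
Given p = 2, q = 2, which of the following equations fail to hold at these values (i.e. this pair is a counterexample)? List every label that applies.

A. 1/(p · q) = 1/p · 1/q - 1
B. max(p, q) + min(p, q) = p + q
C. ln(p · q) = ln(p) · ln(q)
A, C

Evaluating each claim at the given values:
A. LHS = 1/4, RHS = -3/4 → fails here (LHS ≠ RHS)
B. LHS = 4, RHS = 4 → holds here (LHS = RHS)
C. LHS = ln(4) ≈ 1.386, RHS = ln(2)² ≈ 0.4805 → fails here (LHS ≠ RHS)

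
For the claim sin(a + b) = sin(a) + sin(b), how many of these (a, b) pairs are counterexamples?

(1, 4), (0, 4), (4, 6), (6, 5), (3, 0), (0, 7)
Testing each pair:
(1, 4): LHS = sin(5) ≈ -0.9589, RHS = sin(4) + sin(1) ≈ 0.08467 → counterexample
(0, 4): LHS = sin(4) ≈ -0.7568, RHS = sin(4) ≈ -0.7568 → satisfies claim
(4, 6): LHS = sin(10) ≈ -0.544, RHS = sin(4) + sin(6) ≈ -1.036 → counterexample
(6, 5): LHS = sin(11) ≈ -1, RHS = sin(5) + sin(6) ≈ -1.238 → counterexample
(3, 0): LHS = sin(3) ≈ 0.1411, RHS = sin(3) ≈ 0.1411 → satisfies claim
(0, 7): LHS = sin(7) ≈ 0.657, RHS = sin(7) ≈ 0.657 → satisfies claim

That makes 3 counterexamples.

Answer: 3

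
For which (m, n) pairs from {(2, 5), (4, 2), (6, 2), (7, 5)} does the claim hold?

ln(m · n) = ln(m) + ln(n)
All pairs

Testing each pair:
(2, 5): LHS = ln(10) ≈ 2.303, RHS = ln(2) + ln(5) ≈ 2.303 → holds
(4, 2): LHS = ln(8) ≈ 2.079, RHS = ln(2) + ln(4) ≈ 2.079 → holds
(6, 2): LHS = ln(12) ≈ 2.485, RHS = ln(2) + ln(6) ≈ 2.485 → holds
(7, 5): LHS = ln(35) ≈ 3.555, RHS = ln(5) + ln(7) ≈ 3.555 → holds

Every pair satisfies the claim.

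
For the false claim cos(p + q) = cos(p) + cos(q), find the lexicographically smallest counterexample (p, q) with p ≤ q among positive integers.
Substituting (1, 1) into the claim:
LHS = cos(1 + 1) = cos(2) ≈ -0.4161
RHS = cos(1) + cos(1) = 2·cos(1) ≈ 1.081

Since LHS ≠ RHS, this pair disproves the claim, and no lexicographically smaller pair (p ≤ q, positive integers) does.

For instance (5, 6) is also a counterexample (LHS = cos(11) ≈ 0.004426, RHS = cos(5) + cos(6) ≈ 1.244), but it's lexicographically larger.

Answer: (p, q) = (1, 1)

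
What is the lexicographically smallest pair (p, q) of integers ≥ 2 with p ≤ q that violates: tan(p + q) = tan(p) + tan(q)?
(p, q) = (2, 2)

Substituting (2, 2) into the claim:
LHS = tan(2 + 2) = tan(4) ≈ 1.158
RHS = tan(2) + tan(2) = 2·tan(2) ≈ -4.37

Since LHS ≠ RHS, this pair disproves the claim, and no lexicographically smaller pair (p ≤ q, integers ≥ 2) does.

For instance (4, 9) is also a counterexample (LHS = tan(13) ≈ 0.463, RHS = tan(9) + tan(4) ≈ 0.7055), but it's lexicographically larger.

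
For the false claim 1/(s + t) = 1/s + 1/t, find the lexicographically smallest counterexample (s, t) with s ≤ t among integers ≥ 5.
(s, t) = (5, 5)

Substituting (5, 5) into the claim:
LHS = 1/(5 + 5) = 1/10
RHS = 1/5 + 1/5 = 2/5

Since LHS ≠ RHS, this pair disproves the claim, and no lexicographically smaller pair (s ≤ t, integers ≥ 5) does.

For instance (12, 12) is also a counterexample (LHS = 1/24, RHS = 1/6), but it's lexicographically larger.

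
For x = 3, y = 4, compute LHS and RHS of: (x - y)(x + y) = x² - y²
LHS = (3 - 4)(3 + 4) = -7
RHS = 3² - 4² = -7

LHS = RHS: the two sides agree.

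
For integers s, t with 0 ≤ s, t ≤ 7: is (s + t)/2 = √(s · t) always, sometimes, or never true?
It holds at (s, t) = (1, 1) (both sides equal 1), but fails at (s, t) = (3, 2) (LHS = 5/2, RHS = √(6) ≈ 2.449).

Answer: Sometimes true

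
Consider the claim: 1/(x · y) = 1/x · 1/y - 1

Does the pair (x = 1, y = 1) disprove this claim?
Substituting x = 1, y = 1:
LHS = 1/(1 · 1) = 1
RHS = 1/1 · 1/1 - 1 = 0

Since LHS ≠ RHS, this pair disproves the claim.

Answer: Yes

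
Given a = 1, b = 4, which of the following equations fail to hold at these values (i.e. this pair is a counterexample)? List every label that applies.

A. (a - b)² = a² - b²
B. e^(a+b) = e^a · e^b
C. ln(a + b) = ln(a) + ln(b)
Evaluating each claim at the given values:
A. LHS = 9, RHS = -15 → fails here (LHS ≠ RHS)
B. LHS = e^5 ≈ 148.4, RHS = e^5 ≈ 148.4 → holds here (LHS = RHS)
C. LHS = ln(5) ≈ 1.609, RHS = ln(4) ≈ 1.386 → fails here (LHS ≠ RHS)

Answer: A, C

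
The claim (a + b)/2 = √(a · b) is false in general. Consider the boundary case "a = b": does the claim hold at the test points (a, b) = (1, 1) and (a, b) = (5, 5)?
At (1, 1): LHS = 1, RHS = 1 → equal
At (5, 5): LHS = 5, RHS = 5 → equal

So the claim does hold at both of these boundary points, even though it is not an identity.

Answer: Yes, holds at both test points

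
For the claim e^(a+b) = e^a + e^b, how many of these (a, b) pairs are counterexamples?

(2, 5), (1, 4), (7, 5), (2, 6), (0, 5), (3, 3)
6

Testing each pair:
(2, 5): LHS = e^7 ≈ 1097, RHS = e^2 + e^5 ≈ 155.8 → counterexample
(1, 4): LHS = e^5 ≈ 148.4, RHS = e + e^4 ≈ 57.32 → counterexample
(7, 5): LHS = e^12 ≈ 162754.8, RHS = e^5 + e^7 ≈ 1245 → counterexample
(2, 6): LHS = e^8 ≈ 2981, RHS = e^2 + e^6 ≈ 410.8 → counterexample
(0, 5): LHS = e^5 ≈ 148.4, RHS = 1 + e^5 ≈ 149.4 → counterexample
(3, 3): LHS = e^6 ≈ 403.4, RHS = 2·e^3 ≈ 40.17 → counterexample

That makes 6 counterexamples.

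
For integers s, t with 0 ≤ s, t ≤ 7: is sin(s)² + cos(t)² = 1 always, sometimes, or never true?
Sometimes true

It holds at (s, t) = (5, 5) (both sides equal 1), but fails at (s, t) = (2, 4) (LHS = cos(4)² + sin(2)² ≈ 1.254, RHS = 1).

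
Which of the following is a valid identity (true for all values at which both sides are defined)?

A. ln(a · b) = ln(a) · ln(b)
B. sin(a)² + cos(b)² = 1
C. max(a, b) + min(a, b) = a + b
A: fails at (4, 5) — LHS = ln(20) ≈ 2.996, RHS = ln(4)·ln(5) ≈ 2.231.
B: fails at (1, 2) — LHS = cos(2)² + sin(1)² ≈ 0.8813, RHS = 1.
C: holds — e.g. at (3, 3), both sides equal 6.

Answer: C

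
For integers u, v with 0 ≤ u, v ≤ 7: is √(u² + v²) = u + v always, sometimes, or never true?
It holds at (u, v) = (0, 1) (both sides equal 1), but fails at (u, v) = (5, 5) (LHS = 5·√(2) ≈ 7.071, RHS = 10).

Answer: Sometimes true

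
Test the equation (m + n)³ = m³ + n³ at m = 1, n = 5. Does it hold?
Fails

Substituting m = 1, n = 5:

LHS = (1 + 5)³ = 216
RHS = 1³ + 5³ = 126

LHS ≠ RHS, so the equation does not hold at this point.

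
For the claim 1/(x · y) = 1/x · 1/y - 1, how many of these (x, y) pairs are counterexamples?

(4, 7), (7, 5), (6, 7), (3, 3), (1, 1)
5

Testing each pair:
(4, 7): LHS = 1/28, RHS = -27/28 → counterexample
(7, 5): LHS = 1/35, RHS = -34/35 → counterexample
(6, 7): LHS = 1/42, RHS = -41/42 → counterexample
(3, 3): LHS = 1/9, RHS = -8/9 → counterexample
(1, 1): LHS = 1, RHS = 0 → counterexample

That makes 5 counterexamples.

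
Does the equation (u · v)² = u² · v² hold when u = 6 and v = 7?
Holds

Substituting u = 6, v = 7:

LHS = (6 · 7)² = 1764
RHS = 6² · 7² = 1764

LHS = RHS, so the equation holds at this point.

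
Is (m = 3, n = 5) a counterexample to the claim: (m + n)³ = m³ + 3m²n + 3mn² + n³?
Substituting m = 3, n = 5:
LHS = (3 + 5)³ = 512
RHS = 3³ + 3·3²·5 + 3·3·5² + 5³ = 512

The sides agree, so this pair does not disprove the claim.

Answer: No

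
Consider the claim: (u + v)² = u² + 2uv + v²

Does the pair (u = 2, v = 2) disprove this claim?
Substituting u = 2, v = 2:
LHS = (2 + 2)² = 16
RHS = 2² + 2·2·2 + 2² = 16

The sides agree, so this pair does not disprove the claim.

Answer: No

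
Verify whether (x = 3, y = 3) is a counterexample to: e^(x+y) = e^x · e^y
No

Substituting x = 3, y = 3:
LHS = e^(3+3) = e^6 ≈ 403.4
RHS = e^3 · e^3 = e^6 ≈ 403.4

The sides agree, so this pair does not disprove the claim.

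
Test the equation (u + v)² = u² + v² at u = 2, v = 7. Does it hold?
Fails

Substituting u = 2, v = 7:

LHS = (2 + 7)² = 81
RHS = 2² + 7² = 53

LHS ≠ RHS, so the equation does not hold at this point.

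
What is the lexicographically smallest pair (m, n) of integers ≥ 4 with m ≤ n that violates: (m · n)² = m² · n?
(m, n) = (4, 4)

Substituting (4, 4) into the claim:
LHS = (4 · 4)² = 256
RHS = 4² · 4 = 64

Since LHS ≠ RHS, this pair disproves the claim, and no lexicographically smaller pair (m ≤ n, integers ≥ 4) does.

For instance (4, 6) is also a counterexample (LHS = 576, RHS = 96), but it's lexicographically larger.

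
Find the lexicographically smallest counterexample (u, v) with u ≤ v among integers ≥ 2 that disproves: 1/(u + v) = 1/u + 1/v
(u, v) = (2, 2)

Substituting (2, 2) into the claim:
LHS = 1/(2 + 2) = 1/4
RHS = 1/2 + 1/2 = 1

Since LHS ≠ RHS, this pair disproves the claim, and no lexicographically smaller pair (u ≤ v, integers ≥ 2) does.

For instance (5, 6) is also a counterexample (LHS = 1/11, RHS = 11/30), but it's lexicographically larger.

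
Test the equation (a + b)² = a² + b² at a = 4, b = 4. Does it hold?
Fails

Substituting a = 4, b = 4:

LHS = (4 + 4)² = 64
RHS = 4² + 4² = 32

LHS ≠ RHS, so the equation does not hold at this point.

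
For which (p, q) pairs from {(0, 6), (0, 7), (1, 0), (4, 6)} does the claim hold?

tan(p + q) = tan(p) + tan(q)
(0, 6), (0, 7), (1, 0)

Testing each pair:
(0, 6): LHS = tan(6) ≈ -0.291, RHS = tan(6) ≈ -0.291 → holds
(0, 7): LHS = tan(7) ≈ 0.8714, RHS = tan(7) ≈ 0.8714 → holds
(1, 0): LHS = tan(1) ≈ 1.557, RHS = tan(1) ≈ 1.557 → holds
(4, 6): LHS = tan(10) ≈ 0.6484, RHS = tan(6) + tan(4) ≈ 0.8668 → fails

3 of 4 pairs satisfy the claim.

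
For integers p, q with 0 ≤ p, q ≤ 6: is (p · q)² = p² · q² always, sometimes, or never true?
Always true

The identity holds for every pair in the range. For instance at (p, q) = (2, 1): both sides equal 4.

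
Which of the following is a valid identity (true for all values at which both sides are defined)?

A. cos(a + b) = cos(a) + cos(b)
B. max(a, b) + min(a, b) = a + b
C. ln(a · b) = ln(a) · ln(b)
B

A: fails at (3, 5) — LHS = cos(8) ≈ -0.1455, RHS = cos(3) + cos(5) ≈ -0.7063.
B: holds — e.g. at (1, 3), both sides equal 4.
C: fails at (2, 3) — LHS = ln(6) ≈ 1.792, RHS = ln(2)·ln(3) ≈ 0.7615.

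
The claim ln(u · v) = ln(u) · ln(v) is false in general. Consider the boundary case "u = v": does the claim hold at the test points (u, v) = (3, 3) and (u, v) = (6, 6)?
No, fails at both test points

At (3, 3): LHS = ln(9) ≈ 2.197 ≠ RHS = ln(3)² ≈ 1.207
At (6, 6): LHS = ln(36) ≈ 3.584 ≠ RHS = ln(6)² ≈ 3.21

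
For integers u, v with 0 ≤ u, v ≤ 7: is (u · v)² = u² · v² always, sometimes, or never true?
The identity holds for every pair in the range. For instance at (u, v) = (5, 7): both sides equal 1225.

Answer: Always true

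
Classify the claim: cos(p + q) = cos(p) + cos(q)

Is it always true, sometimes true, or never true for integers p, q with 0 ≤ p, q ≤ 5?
The claim fails for every pair in the range. For instance at (p, q) = (2, 4): LHS = cos(6) ≈ 0.9602, RHS = cos(4) + cos(2) ≈ -1.07.

Answer: Never true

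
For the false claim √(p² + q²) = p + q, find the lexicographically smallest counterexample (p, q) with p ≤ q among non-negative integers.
(p, q) = (1, 1)

At (0, 2): both sides equal 2, so it holds there.
At (0, 5): both sides equal 5, so it holds there.

Substituting (1, 1) into the claim:
LHS = √(1² + 1²) = √(2) ≈ 1.414
RHS = 1 + 1 = 2

Since LHS ≠ RHS, this pair disproves the claim, and no lexicographically smaller pair (p ≤ q, non-negative integers) does.

For instance (4, 7) is also a counterexample (LHS = √(65) ≈ 8.062, RHS = 11), but it's lexicographically larger.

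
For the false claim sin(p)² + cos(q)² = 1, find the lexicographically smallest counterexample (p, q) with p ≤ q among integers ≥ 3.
At (3, 3): both sides equal 1, so it holds there.

Substituting (3, 4) into the claim:
LHS = sin(3)² + cos(4)² ≈ 0.4472
RHS = 1

Since LHS ≠ RHS, this pair disproves the claim, and no lexicographically smaller pair (p ≤ q, integers ≥ 3) does.

For instance (4, 6) is also a counterexample (LHS = sin(4)² + cos(6)² ≈ 1.495, RHS = 1), but it's lexicographically larger.

Answer: (p, q) = (3, 4)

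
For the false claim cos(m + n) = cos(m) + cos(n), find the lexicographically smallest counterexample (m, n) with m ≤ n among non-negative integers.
(m, n) = (0, 0)

Substituting (0, 0) into the claim:
LHS = cos(0 + 0) = 1
RHS = cos(0) + cos(0) = 2

Since LHS ≠ RHS, this pair disproves the claim, and no lexicographically smaller pair (m ≤ n, non-negative integers) does.

For instance (2, 7) is also a counterexample (LHS = cos(9) ≈ -0.9111, RHS = cos(2) + cos(7) ≈ 0.3378), but it's lexicographically larger.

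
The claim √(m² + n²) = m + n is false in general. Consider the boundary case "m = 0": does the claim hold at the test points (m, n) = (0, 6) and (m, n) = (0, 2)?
At (0, 6): LHS = 6, RHS = 6 → equal
At (0, 2): LHS = 2, RHS = 2 → equal

So the claim does hold at both of these boundary points, even though it is not an identity.

Answer: Yes, holds at both test points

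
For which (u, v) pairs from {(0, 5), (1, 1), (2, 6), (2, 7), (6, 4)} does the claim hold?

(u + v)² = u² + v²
Testing each pair:
(0, 5): LHS = 25, RHS = 25 → holds
(1, 1): LHS = 4, RHS = 2 → fails
(2, 6): LHS = 64, RHS = 40 → fails
(2, 7): LHS = 81, RHS = 53 → fails
(6, 4): LHS = 100, RHS = 52 → fails

1 of 5 pairs satisfies the claim.

Answer: (0, 5)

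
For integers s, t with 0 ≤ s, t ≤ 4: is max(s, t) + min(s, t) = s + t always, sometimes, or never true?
Always true

The identity holds for every pair in the range. For instance at (s, t) = (1, 2): both sides equal 3.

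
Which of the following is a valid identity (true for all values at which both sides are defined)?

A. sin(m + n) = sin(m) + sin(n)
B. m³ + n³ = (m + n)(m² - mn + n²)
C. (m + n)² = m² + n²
A: fails at (1, 2) — LHS = sin(3) ≈ 0.1411, RHS = sin(1) + sin(2) ≈ 1.751.
B: holds — e.g. at (4, 6), both sides equal 280.
C: fails at (5, 5) — LHS = 100, RHS = 50.

Answer: B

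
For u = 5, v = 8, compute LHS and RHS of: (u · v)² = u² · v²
LHS = (5 · 8)² = 1600
RHS = 5² · 8² = 1600

LHS = RHS: the two sides agree.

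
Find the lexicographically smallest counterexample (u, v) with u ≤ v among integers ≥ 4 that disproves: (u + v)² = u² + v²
Substituting (4, 4) into the claim:
LHS = (4 + 4)² = 64
RHS = 4² + 4² = 32

Since LHS ≠ RHS, this pair disproves the claim, and no lexicographically smaller pair (u ≤ v, integers ≥ 4) does.

For instance (11, 11) is also a counterexample (LHS = 484, RHS = 242), but it's lexicographically larger.

Answer: (u, v) = (4, 4)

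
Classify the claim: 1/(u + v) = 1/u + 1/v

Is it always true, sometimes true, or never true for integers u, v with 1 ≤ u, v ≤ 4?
Never true

The claim fails for every pair in the range. For instance at (u, v) = (2, 1): LHS = 1/3, RHS = 3/2.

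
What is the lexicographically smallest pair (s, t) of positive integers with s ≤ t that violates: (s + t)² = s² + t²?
(s, t) = (1, 1)

Substituting (1, 1) into the claim:
LHS = (1 + 1)² = 4
RHS = 1² + 1² = 2

Since LHS ≠ RHS, this pair disproves the claim, and no lexicographically smaller pair (s ≤ t, positive integers) does.

For instance (2, 8) is also a counterexample (LHS = 100, RHS = 68), but it's lexicographically larger.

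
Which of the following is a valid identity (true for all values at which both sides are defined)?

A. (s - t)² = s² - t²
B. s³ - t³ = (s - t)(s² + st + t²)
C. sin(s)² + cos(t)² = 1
B

A: fails at (2, 3) — LHS = 1, RHS = -5.
B: holds — e.g. at (3, 7), both sides equal -316.
C: fails at (2, 5) — LHS = cos(5)² + sin(2)² ≈ 0.9073, RHS = 1.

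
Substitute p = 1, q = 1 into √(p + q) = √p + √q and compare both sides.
LHS = √(1 + 1) = √(2) ≈ 1.414
RHS = √1 + √1 = 2

LHS ≠ RHS (they differ by about 0.5858), so the equation does not hold here.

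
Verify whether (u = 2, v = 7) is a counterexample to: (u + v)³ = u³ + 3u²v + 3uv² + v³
Substituting u = 2, v = 7:
LHS = (2 + 7)³ = 729
RHS = 2³ + 3·2²·7 + 3·2·7² + 7³ = 729

The sides agree, so this pair does not disprove the claim.

Answer: No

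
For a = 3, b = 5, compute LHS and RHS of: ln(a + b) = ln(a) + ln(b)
LHS = ln(3 + 5) = ln(8) ≈ 2.079
RHS = ln(3) + ln(5) ≈ 2.708

LHS ≠ RHS (they differ by about 0.6286), so the equation does not hold here.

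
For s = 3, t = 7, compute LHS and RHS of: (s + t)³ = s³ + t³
LHS = (3 + 7)³ = 1000
RHS = 3³ + 7³ = 370

LHS ≠ RHS, so the equation does not hold here.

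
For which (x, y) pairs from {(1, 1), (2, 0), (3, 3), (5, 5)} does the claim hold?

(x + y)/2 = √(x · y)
(1, 1), (3, 3), (5, 5)

Testing each pair:
(1, 1): LHS = 1, RHS = 1 → holds
(2, 0): LHS = 1, RHS = 0 → fails
(3, 3): LHS = 3, RHS = 3 → holds
(5, 5): LHS = 5, RHS = 5 → holds

3 of 4 pairs satisfy the claim.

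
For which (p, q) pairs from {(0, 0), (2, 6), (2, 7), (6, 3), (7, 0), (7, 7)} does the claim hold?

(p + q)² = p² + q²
Testing each pair:
(0, 0): LHS = 0, RHS = 0 → holds
(2, 6): LHS = 64, RHS = 40 → fails
(2, 7): LHS = 81, RHS = 53 → fails
(6, 3): LHS = 81, RHS = 45 → fails
(7, 0): LHS = 49, RHS = 49 → holds
(7, 7): LHS = 196, RHS = 98 → fails

2 of 6 pairs satisfy the claim.

Answer: (0, 0), (7, 0)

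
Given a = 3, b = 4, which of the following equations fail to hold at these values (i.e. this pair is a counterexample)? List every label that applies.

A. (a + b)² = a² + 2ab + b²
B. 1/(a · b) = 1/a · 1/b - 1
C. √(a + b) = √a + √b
Evaluating each claim at the given values:
A. LHS = 49, RHS = 49 → holds here (LHS = RHS)
B. LHS = 1/12, RHS = -11/12 → fails here (LHS ≠ RHS)
C. LHS = √(7) ≈ 2.646, RHS = √(3) + 2 ≈ 3.732 → fails here (LHS ≠ RHS)

Answer: B, C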